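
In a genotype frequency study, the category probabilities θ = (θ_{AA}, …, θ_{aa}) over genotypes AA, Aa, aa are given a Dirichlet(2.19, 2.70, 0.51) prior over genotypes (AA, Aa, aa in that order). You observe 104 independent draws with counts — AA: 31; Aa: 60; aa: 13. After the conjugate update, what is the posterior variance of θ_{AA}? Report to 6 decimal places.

0.001914

The Dirichlet prior is conjugate to the Multinomial likelihood: each posterior αⱼ = prior αⱼ + observed count nⱼ.
Posterior concentration: (33.19, 62.70, 13.51), total = 109.40.
Var[θ_j] = α_j(Σα−α_j)/((Σα)²(Σα+1)) = 33.19·76.21/(109.40²·110.40) = 0.001914.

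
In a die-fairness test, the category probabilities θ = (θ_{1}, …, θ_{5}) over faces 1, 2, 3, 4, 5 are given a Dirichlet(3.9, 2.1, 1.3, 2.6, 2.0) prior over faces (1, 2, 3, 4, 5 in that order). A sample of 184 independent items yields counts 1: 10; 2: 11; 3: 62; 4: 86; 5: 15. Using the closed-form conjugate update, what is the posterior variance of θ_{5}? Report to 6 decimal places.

0.000402

The Dirichlet prior is conjugate to the Multinomial likelihood: each posterior αⱼ = prior αⱼ + observed count nⱼ.
Posterior concentration: (13.9, 13.1, 63.3, 88.6, 17.0), total = 195.9.
Var[θ_j] = α_j(Σα−α_j)/((Σα)²(Σα+1)) = 17.0·178.9/(195.9²·196.9) = 0.000402.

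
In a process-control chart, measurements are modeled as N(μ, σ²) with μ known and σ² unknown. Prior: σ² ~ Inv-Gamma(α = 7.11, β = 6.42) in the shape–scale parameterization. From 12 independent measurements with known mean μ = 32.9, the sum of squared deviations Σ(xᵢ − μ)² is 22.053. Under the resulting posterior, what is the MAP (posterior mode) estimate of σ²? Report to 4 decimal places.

1.2365

With known mean μ and an Inverse-Gamma(α, β) prior on σ², the Normal likelihood is conjugate: posterior is Inv-Gamma(α + n/2, β + Σ(xᵢ−μ)²/2).
Posterior: Inv-Gamma(7.11 + 12/2, 6.42 + 22.053/2) = Inv-Gamma(13.11, 17.4465).
Mode = β/(α+1) = 17.4465/14.11 = 1.2365.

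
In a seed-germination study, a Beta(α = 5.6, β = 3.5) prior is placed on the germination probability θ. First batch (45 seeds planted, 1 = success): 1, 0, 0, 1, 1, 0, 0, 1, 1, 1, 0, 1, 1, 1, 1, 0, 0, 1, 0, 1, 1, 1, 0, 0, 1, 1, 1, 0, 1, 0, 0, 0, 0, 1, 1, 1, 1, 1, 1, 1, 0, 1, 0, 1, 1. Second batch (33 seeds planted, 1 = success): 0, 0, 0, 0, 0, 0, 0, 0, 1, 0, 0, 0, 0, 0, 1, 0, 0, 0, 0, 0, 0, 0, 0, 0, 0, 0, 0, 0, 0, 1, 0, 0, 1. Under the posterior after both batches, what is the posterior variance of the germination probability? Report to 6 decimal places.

0.002785

The Beta prior is conjugate to a Binomial/Bernoulli likelihood; the update adds successes to α and failures to β.
After batch 1: Beta(5.6+28, 3.5+17) = Beta(33.6, 20.5).
After batch 2: Beta(33.6+4, 20.5+29) = Beta(37.6, 49.5).
Var = αβ/((α+β)²(α+β+1)) = 37.6·49.5/(87.1²·88.1) = 0.002785.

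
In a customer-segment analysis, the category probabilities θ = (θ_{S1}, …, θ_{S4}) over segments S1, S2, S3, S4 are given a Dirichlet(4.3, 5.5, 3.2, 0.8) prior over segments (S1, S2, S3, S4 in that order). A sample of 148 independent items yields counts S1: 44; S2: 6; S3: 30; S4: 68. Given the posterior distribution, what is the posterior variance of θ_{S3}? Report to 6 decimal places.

0.001002

The Dirichlet prior is conjugate to the Multinomial likelihood: each posterior αⱼ = prior αⱼ + observed count nⱼ.
Posterior concentration: (48.3, 11.5, 33.2, 68.8), total = 161.8.
Var[θ_j] = α_j(Σα−α_j)/((Σα)²(Σα+1)) = 33.2·128.6/(161.8²·162.8) = 0.001002.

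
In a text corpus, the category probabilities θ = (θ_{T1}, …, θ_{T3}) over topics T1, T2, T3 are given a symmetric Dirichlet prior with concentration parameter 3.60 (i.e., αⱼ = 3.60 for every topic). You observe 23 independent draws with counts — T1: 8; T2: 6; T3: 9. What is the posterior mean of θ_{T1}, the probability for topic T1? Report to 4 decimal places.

The Dirichlet prior is conjugate to the Multinomial likelihood: each posterior αⱼ = prior αⱼ + observed count nⱼ.
Posterior concentration: (11.60, 9.60, 12.60), total = 33.80.
E[θ_{T1}|data] = α_{T1}/Σα = 11.60/33.80 = 0.3432.

0.3432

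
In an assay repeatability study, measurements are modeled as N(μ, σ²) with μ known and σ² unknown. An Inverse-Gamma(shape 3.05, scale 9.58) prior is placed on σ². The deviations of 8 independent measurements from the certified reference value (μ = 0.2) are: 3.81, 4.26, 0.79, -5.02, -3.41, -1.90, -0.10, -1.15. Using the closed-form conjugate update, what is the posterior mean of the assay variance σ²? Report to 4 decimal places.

7.7867

With known mean μ and an Inverse-Gamma(α, β) prior on σ², the Normal likelihood is conjugate: posterior is Inv-Gamma(α + n/2, β + Σ(xᵢ−μ)²/2).
Σ(xᵢ−μ)² = (3.81)² + (4.26)² + (0.79)² + (-5.02)² + (-3.41)² + (-1.90)² + (-0.10)² + (-1.15)² = 75.0588.
Posterior: Inv-Gamma(3.05 + 8/2, 9.58 + 75.0588/2) = Inv-Gamma(7.05, 47.10940).
E[σ²|data] = β/(α−1) = 47.10940/6.05 = 7.7867.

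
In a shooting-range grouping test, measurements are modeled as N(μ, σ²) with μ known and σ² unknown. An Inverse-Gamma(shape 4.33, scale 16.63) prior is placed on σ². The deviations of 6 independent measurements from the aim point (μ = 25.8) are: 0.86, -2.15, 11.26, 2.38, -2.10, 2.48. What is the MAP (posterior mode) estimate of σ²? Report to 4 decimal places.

With known mean μ and an Inverse-Gamma(α, β) prior on σ², the Normal likelihood is conjugate: posterior is Inv-Gamma(α + n/2, β + Σ(xᵢ−μ)²/2).
Σ(xᵢ−μ)² = (0.86)² + (-2.15)² + (11.26)² + (2.38)² + (-2.10)² + (2.48)² = 148.3745.
Posterior: Inv-Gamma(4.33 + 6/2, 16.63 + 148.3745/2) = Inv-Gamma(7.33, 90.81725).
Mode = β/(α+1) = 90.81725/8.33 = 10.9024.

10.9024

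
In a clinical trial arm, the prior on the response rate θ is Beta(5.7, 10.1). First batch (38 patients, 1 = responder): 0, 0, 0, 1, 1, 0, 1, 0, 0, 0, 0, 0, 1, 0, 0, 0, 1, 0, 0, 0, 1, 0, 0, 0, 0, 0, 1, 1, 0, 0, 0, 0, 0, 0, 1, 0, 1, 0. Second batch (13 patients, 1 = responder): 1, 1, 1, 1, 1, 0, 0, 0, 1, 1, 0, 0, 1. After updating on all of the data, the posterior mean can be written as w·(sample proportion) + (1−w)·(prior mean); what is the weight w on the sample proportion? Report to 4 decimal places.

The Beta prior is conjugate to a Binomial/Bernoulli likelihood; the update adds successes to α and failures to β.
Total number of patients: n = 38 + 13 = 51.
Posterior mean = (α₀+k)/(α₀+β₀+n) = [n/(α₀+β₀+n)]·(k/n) + [(α₀+β₀)/(α₀+β₀+n)]·α₀/(α₀+β₀), so only n and the prior enter the weight.
The weight on the data is w = n/(α₀+β₀+n) = 51/(5.7+10.1+51) = 51/66.8 = 0.7635.

0.7635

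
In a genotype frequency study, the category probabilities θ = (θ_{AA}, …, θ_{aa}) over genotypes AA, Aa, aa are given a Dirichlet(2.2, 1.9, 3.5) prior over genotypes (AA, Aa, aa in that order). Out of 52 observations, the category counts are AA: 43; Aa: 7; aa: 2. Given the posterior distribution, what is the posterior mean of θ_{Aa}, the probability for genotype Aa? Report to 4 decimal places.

The Dirichlet prior is conjugate to the Multinomial likelihood: each posterior αⱼ = prior αⱼ + observed count nⱼ.
Posterior concentration: (45.2, 8.9, 5.5), total = 59.6.
E[θ_{Aa}|data] = α_{Aa}/Σα = 8.9/59.6 = 0.1493.

0.1493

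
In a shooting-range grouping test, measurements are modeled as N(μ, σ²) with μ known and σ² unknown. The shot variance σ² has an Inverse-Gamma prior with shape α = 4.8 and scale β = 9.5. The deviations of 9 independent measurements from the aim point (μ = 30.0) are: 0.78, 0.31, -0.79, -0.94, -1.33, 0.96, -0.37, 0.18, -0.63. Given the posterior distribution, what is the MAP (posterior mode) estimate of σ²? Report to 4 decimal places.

1.1878

With known mean μ and an Inverse-Gamma(α, β) prior on σ², the Normal likelihood is conjugate: posterior is Inv-Gamma(α + n/2, β + Σ(xᵢ−μ)²/2).
Σ(xᵢ−μ)² = (0.78)² + (0.31)² + (-0.79)² + (-0.94)² + (-1.33)² + (0.96)² + (-0.37)² + (0.18)² + (-0.63)² = 5.4689.
Posterior: Inv-Gamma(4.8 + 9/2, 9.5 + 5.4689/2) = Inv-Gamma(9.30, 12.23445).
Mode = β/(α+1) = 12.23445/10.30 = 1.1878.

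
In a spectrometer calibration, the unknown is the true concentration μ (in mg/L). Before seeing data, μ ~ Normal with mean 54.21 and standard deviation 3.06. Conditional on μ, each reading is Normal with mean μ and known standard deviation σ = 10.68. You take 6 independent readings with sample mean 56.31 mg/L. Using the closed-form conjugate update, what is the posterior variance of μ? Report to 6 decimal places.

6.273553

For Normal data with known variance σ², a Normal(μ₀, σ₀²) prior on μ is conjugate. Posterior precision = 1/σ₀² + n/σ²; posterior mean is the precision-weighted average of μ₀ and x̄.
σ₀² = 3.06² = 9.3636, σ² = 10.68² = 114.0624; σ² + n·σ₀² = 114.0624 + 6·9.3636 = 170.244.
Posterior precision = 1/σ₀² + n/σ² = 1/9.3636 + 6/114.0624 = (σ² + n·σ₀²)/(σ₀²σ²) = 170.244/(9.3636·114.0624); posterior variance σₙ² = σ₀²σ²/(σ² + n·σ₀²) = 9.3636·114.0624/170.244 = 6.273553.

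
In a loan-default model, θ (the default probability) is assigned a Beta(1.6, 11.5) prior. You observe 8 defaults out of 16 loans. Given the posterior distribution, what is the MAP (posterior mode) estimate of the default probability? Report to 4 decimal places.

0.3173

The Beta prior is conjugate to a Binomial/Bernoulli likelihood; the update adds successes to α and failures to β.
Posterior: Beta(α+k, β+n−k) = Beta(1.6+8, 11.5+8) = Beta(9.6, 19.5).
Mode of Beta(a,b) for a,b>1 is (a−1)/(a+b−2) = 8.6/27.1 = 0.3173.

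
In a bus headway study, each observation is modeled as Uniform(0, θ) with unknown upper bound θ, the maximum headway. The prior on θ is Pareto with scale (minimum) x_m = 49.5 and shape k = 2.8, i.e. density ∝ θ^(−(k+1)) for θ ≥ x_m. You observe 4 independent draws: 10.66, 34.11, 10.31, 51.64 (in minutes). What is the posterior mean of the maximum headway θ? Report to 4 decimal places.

A Pareto(scale x_m, shape k) prior on the upper bound θ of Uniform(0, θ) is conjugate: posterior is Pareto(max(x_m, max xᵢ), k + n).
Sample maximum = 51.64; prior scale x_m = 49.5 → posterior scale = max = 51.64.
Posterior shape = 2.8 + 4 = 6.8.
E[θ|data] = k·x_m/(k−1) = 6.8·51.64/5.8 = 60.5434.

60.5434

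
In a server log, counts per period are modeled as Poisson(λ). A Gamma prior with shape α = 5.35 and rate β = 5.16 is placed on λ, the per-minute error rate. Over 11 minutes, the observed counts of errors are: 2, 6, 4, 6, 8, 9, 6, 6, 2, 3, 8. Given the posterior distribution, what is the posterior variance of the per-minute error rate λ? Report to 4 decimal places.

0.2502

With a Gamma(shape α, rate β) prior, the Poisson likelihood is conjugate: the posterior is Gamma(α + ΣXᵢ, β + n).
Sum of counts S = 60 over n = 11 minutes.
Posterior: Gamma(α+S, β+n) = Gamma(5.35+60, 5.16+11) = Gamma(65.35, 16.16).
Var = α/β² = 65.35/16.16² = 0.2502.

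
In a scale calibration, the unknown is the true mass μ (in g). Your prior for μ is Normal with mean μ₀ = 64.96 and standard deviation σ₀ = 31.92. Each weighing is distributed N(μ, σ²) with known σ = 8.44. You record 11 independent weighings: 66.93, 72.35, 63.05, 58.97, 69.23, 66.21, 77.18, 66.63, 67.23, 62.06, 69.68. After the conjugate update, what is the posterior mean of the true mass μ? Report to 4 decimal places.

For Normal data with known variance σ², a Normal(μ₀, σ₀²) prior on μ is conjugate. Posterior precision = 1/σ₀² + n/σ²; posterior mean is the precision-weighted average of μ₀ and x̄.
Σxᵢ = 66.93 + 72.35 + 63.05 + 58.97 + 69.23 + 66.21 + 77.18 + 66.63 + 67.23 + 62.06 + 69.68 = 739.52, so n·x̄ = 739.52.
σ₀² = 31.92² = 1018.8864, σ² = 8.44² = 71.2336; σ² + n·σ₀² = 71.2336 + 11·1018.8864 = 11278.984.
Posterior mean = (μ₀/σ₀² + n·x̄/σ²)/(1/σ₀² + n/σ²) = (σ²·μ₀ + σ₀²·n·x̄)/(σ² + n·σ₀²) = (71.2336·64.96 + 1018.8864·739.52)/11278.984 = 758114.205184/11278.984 = 67.2148.

67.2148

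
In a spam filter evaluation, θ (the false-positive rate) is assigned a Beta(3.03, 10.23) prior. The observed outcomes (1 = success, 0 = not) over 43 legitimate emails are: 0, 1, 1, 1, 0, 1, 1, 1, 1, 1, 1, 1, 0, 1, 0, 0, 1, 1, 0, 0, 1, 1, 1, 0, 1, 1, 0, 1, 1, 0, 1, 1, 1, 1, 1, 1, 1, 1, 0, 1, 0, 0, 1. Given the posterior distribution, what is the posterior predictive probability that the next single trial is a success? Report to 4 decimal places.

0.5871

The Beta prior is conjugate to a Binomial/Bernoulli likelihood; the update adds successes to α and failures to β.
Posterior: Beta(α+k, β+n−k) = Beta(3.03+30, 10.23+13) = Beta(33.03, 23.23).
For a single future Bernoulli trial, P(success | data) = α/(α+β) = 0.5871.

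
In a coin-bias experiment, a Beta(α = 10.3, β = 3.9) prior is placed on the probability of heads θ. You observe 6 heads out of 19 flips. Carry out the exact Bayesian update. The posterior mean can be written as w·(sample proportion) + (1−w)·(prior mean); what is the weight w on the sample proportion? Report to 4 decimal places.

The Beta prior is conjugate to a Binomial/Bernoulli likelihood; the update adds successes to α and failures to β.
Posterior mean = (α₀+k)/(α₀+β₀+n) = [n/(α₀+β₀+n)]·(k/n) + [(α₀+β₀)/(α₀+β₀+n)]·α₀/(α₀+β₀), so only n and the prior enter the weight.
The weight on the data is w = n/(α₀+β₀+n) = 19/(10.3+3.9+19) = 19/33.2 = 0.5723.

0.5723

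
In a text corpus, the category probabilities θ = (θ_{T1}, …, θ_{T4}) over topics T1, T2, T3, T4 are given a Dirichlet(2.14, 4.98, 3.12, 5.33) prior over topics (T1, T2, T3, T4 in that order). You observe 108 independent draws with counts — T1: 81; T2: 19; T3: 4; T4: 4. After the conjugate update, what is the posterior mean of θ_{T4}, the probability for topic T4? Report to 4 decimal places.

0.0755

The Dirichlet prior is conjugate to the Multinomial likelihood: each posterior αⱼ = prior αⱼ + observed count nⱼ.
Posterior concentration: (83.14, 23.98, 7.12, 9.33), total = 123.57.
E[θ_{T4}|data] = α_{T4}/Σα = 9.33/123.57 = 0.0755.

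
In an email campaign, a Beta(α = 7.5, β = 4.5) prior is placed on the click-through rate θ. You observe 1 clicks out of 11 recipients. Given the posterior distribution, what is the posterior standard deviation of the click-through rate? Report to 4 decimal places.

0.0985

The Beta prior is conjugate to a Binomial/Bernoulli likelihood; the update adds successes to α and failures to β.
Posterior: Beta(α+k, β+n−k) = Beta(7.5+1, 4.5+10) = Beta(8.5, 14.5).
Var = αβ/((α+β)²(α+β+1)) = 8.5·14.5/(23.0²·24.0) = 0.00970778; SD = √0.00970778 = 0.0985.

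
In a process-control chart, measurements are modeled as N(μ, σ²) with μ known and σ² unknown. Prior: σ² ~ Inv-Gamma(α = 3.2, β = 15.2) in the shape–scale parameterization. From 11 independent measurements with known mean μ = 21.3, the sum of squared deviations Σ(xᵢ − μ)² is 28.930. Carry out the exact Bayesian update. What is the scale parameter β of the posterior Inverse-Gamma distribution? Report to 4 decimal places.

29.6650

With known mean μ and an Inverse-Gamma(α, β) prior on σ², the Normal likelihood is conjugate: posterior is Inv-Gamma(α + n/2, β + Σ(xᵢ−μ)²/2).
Posterior: Inv-Gamma(3.2 + 11/2, 15.2 + 28.930/2) = Inv-Gamma(8.70, 29.6650).
Posterior β = 29.6650.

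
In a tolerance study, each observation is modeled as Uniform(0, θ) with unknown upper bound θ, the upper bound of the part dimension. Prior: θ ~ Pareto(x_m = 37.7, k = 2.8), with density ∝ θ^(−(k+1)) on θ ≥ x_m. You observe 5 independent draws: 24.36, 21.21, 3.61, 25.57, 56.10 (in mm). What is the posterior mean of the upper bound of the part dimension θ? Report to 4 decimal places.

64.3500

A Pareto(scale x_m, shape k) prior on the upper bound θ of Uniform(0, θ) is conjugate: posterior is Pareto(max(x_m, max xᵢ), k + n).
Sample maximum = 56.10; prior scale x_m = 37.7 → posterior scale = max = 56.10.
Posterior shape = 2.8 + 5 = 7.8.
E[θ|data] = k·x_m/(k−1) = 7.8·56.10/6.8 = 64.3500.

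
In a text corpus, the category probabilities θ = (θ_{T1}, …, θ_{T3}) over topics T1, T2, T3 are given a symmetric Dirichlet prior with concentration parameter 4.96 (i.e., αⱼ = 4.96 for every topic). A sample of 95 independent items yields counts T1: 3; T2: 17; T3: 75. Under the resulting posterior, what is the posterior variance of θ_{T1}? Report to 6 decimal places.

The Dirichlet prior is conjugate to the Multinomial likelihood: each posterior αⱼ = prior αⱼ + observed count nⱼ.
Posterior concentration: (7.96, 21.96, 79.96), total = 109.88.
Var[θ_j] = α_j(Σα−α_j)/((Σα)²(Σα+1)) = 7.96·101.92/(109.88²·110.88) = 0.000606.

0.000606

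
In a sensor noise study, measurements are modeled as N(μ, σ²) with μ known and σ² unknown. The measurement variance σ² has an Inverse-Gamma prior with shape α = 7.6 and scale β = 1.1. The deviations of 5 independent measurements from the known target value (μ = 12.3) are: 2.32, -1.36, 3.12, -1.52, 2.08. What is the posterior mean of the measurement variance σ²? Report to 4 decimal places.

1.4178

With known mean μ and an Inverse-Gamma(α, β) prior on σ², the Normal likelihood is conjugate: posterior is Inv-Gamma(α + n/2, β + Σ(xᵢ−μ)²/2).
Σ(xᵢ−μ)² = (2.32)² + (-1.36)² + (3.12)² + (-1.52)² + (2.08)² = 23.6032.
Posterior: Inv-Gamma(7.6 + 5/2, 1.1 + 23.6032/2) = Inv-Gamma(10.10, 12.90160).
E[σ²|data] = β/(α−1) = 12.90160/9.10 = 1.4178.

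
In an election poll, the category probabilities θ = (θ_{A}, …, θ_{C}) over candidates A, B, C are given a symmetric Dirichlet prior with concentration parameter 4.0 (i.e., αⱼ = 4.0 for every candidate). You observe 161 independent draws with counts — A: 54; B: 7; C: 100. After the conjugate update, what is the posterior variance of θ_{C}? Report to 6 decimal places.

The Dirichlet prior is conjugate to the Multinomial likelihood: each posterior αⱼ = prior αⱼ + observed count nⱼ.
Posterior concentration: (58.0, 11.0, 104.0), total = 173.0.
Var[θ_j] = α_j(Σα−α_j)/((Σα)²(Σα+1)) = 104.0·69.0/(173.0²·174.0) = 0.001378.

0.001378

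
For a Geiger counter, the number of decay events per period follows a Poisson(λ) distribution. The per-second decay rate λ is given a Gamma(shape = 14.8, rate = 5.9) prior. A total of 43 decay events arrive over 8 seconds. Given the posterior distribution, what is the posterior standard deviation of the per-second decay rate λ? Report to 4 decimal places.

With a Gamma(shape α, rate β) prior, the Poisson likelihood is conjugate: the posterior is Gamma(α + ΣXᵢ, β + n).
Posterior: Gamma(α+S, β+n) = Gamma(14.8+43, 5.9+8) = Gamma(57.8, 13.9).
SD = √α/β = √57.8/13.9 = 0.5470.

0.5470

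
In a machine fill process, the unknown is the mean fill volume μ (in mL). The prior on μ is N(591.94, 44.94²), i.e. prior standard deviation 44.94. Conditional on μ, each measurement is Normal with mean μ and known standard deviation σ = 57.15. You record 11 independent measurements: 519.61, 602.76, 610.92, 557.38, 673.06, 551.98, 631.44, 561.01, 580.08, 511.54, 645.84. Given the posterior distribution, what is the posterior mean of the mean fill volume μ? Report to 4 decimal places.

For Normal data with known variance σ², a Normal(μ₀, σ₀²) prior on μ is conjugate. Posterior precision = 1/σ₀² + n/σ²; posterior mean is the precision-weighted average of μ₀ and x̄.
Σxᵢ = 519.61 + 602.76 + 610.92 + 557.38 + 673.06 + 551.98 + 631.44 + 561.01 + 580.08 + 511.54 + 645.84 = 6445.62, so n·x̄ = 6445.62.
σ₀² = 44.94² = 2019.6036, σ² = 57.15² = 3266.1225; σ² + n·σ₀² = 3266.1225 + 11·2019.6036 = 25481.7621.
Posterior mean = (μ₀/σ₀² + n·x̄/σ²)/(1/σ₀² + n/σ²) = (σ²·μ₀ + σ₀²·n·x̄)/(σ² + n·σ₀²) = (3266.1225·591.94 + 2019.6036·6445.62)/25481.7621 = 14950945.908882/25481.7621 = 586.7312.

586.7312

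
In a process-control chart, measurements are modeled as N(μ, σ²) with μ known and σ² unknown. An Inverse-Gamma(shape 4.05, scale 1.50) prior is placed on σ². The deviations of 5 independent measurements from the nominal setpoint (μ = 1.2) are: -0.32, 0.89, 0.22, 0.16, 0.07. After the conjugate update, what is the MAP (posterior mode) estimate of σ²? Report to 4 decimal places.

With known mean μ and an Inverse-Gamma(α, β) prior on σ², the Normal likelihood is conjugate: posterior is Inv-Gamma(α + n/2, β + Σ(xᵢ−μ)²/2).
Σ(xᵢ−μ)² = (-0.32)² + (0.89)² + (0.22)² + (0.16)² + (0.07)² = 0.9734.
Posterior: Inv-Gamma(4.05 + 5/2, 1.50 + 0.9734/2) = Inv-Gamma(6.55, 1.98670).
Mode = β/(α+1) = 1.98670/7.55 = 0.2631.

0.2631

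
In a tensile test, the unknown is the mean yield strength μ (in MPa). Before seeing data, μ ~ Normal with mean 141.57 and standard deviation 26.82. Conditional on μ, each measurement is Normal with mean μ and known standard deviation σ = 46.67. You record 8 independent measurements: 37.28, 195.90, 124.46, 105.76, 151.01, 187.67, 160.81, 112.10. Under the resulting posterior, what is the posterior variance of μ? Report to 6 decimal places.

For Normal data with known variance σ², a Normal(μ₀, σ₀²) prior on μ is conjugate. Posterior precision = 1/σ₀² + n/σ²; posterior mean is the precision-weighted average of μ₀ and x̄.
σ₀² = 26.82² = 719.3124, σ² = 46.67² = 2178.0889; σ² + n·σ₀² = 2178.0889 + 8·719.3124 = 7932.5881.
Posterior precision = 1/σ₀² + n/σ² = 1/719.3124 + 8/2178.0889 = (σ² + n·σ₀²)/(σ₀²σ²) = 7932.5881/(719.3124·2178.0889); posterior variance σₙ² = σ₀²σ²/(σ² + n·σ₀²) = 719.3124·2178.0889/7932.5881 = 197.505068.

197.505068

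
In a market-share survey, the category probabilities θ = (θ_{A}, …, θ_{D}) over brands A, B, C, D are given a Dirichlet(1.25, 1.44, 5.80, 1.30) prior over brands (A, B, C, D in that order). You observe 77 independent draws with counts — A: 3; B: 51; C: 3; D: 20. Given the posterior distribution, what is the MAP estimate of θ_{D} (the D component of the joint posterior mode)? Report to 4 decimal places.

The Dirichlet prior is conjugate to the Multinomial likelihood: each posterior αⱼ = prior αⱼ + observed count nⱼ.
Posterior concentration: (4.25, 52.44, 8.80, 21.30), total = 86.79.
Joint mode component: (α_{D}−1)/(Σα−K) = 20.30/82.79 = 0.2452.

0.2452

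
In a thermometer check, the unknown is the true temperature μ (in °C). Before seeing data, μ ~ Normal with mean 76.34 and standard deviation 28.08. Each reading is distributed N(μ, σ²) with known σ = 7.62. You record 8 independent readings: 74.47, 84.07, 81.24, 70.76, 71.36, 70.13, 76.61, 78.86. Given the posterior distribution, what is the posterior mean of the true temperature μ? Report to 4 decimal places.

75.9412

For Normal data with known variance σ², a Normal(μ₀, σ₀²) prior on μ is conjugate. Posterior precision = 1/σ₀² + n/σ²; posterior mean is the precision-weighted average of μ₀ and x̄.
Σxᵢ = 74.47 + 84.07 + 81.24 + 70.76 + 71.36 + 70.13 + 76.61 + 78.86 = 607.5, so n·x̄ = 607.5.
σ₀² = 28.08² = 788.4864, σ² = 7.62² = 58.0644; σ² + n·σ₀² = 58.0644 + 8·788.4864 = 6365.9556.
Posterior mean = (μ₀/σ₀² + n·x̄/σ²)/(1/σ₀² + n/σ²) = (σ²·μ₀ + σ₀²·n·x̄)/(σ² + n·σ₀²) = (58.0644·76.34 + 788.4864·607.5)/6365.9556 = 483438.124296/6365.9556 = 75.9412.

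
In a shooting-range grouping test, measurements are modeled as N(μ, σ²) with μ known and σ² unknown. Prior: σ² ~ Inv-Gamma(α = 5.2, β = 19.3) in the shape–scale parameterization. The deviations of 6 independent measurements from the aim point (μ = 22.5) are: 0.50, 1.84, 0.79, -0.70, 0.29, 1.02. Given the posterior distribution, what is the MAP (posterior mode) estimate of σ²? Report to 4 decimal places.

With known mean μ and an Inverse-Gamma(α, β) prior on σ², the Normal likelihood is conjugate: posterior is Inv-Gamma(α + n/2, β + Σ(xᵢ−μ)²/2).
Σ(xᵢ−μ)² = (0.50)² + (1.84)² + (0.79)² + (-0.70)² + (0.29)² + (1.02)² = 5.8742.
Posterior: Inv-Gamma(5.2 + 6/2, 19.3 + 5.8742/2) = Inv-Gamma(8.20, 22.23710).
Mode = β/(α+1) = 22.23710/9.20 = 2.4171.

2.4171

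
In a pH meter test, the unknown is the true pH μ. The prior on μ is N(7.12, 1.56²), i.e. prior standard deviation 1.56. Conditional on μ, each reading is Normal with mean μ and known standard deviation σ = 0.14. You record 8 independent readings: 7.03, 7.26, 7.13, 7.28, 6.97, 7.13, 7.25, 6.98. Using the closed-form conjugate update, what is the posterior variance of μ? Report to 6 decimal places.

0.002448

For Normal data with known variance σ², a Normal(μ₀, σ₀²) prior on μ is conjugate. Posterior precision = 1/σ₀² + n/σ²; posterior mean is the precision-weighted average of μ₀ and x̄.
σ₀² = 1.56² = 2.4336, σ² = 0.14² = 0.0196; σ² + n·σ₀² = 0.0196 + 8·2.4336 = 19.4884.
Posterior precision = 1/σ₀² + n/σ² = 1/2.4336 + 8/0.0196 = (σ² + n·σ₀²)/(σ₀²σ²) = 19.4884/(2.4336·0.0196); posterior variance σₙ² = σ₀²σ²/(σ² + n·σ₀²) = 2.4336·0.0196/19.4884 = 0.002448.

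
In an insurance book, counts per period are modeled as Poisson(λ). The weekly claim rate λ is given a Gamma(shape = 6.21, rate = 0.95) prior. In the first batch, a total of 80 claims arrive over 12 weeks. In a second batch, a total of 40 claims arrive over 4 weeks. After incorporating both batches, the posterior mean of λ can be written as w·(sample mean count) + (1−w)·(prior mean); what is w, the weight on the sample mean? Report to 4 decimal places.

With a Gamma(shape α, rate β) prior, the Poisson likelihood is conjugate: the posterior is Gamma(α + ΣXᵢ, β + n).
Total number of weeks: n = 12 + 4 = 16.
Posterior mean = (α₀+S)/(β₀+n) = [n/(β₀+n)]·(S/n) + [β₀/(β₀+n)]·(α₀/β₀), so only n and β₀ enter the weight.
Weight on data w = n/(β₀+n) = 16/(0.95+16) = 16/16.95 = 0.9440.

0.9440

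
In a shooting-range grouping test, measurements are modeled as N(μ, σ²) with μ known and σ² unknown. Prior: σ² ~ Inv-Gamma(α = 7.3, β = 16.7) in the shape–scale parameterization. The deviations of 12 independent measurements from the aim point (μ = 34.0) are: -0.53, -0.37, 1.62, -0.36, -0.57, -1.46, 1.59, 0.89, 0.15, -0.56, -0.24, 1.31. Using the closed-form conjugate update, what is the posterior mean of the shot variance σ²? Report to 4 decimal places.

With known mean μ and an Inverse-Gamma(α, β) prior on σ², the Normal likelihood is conjugate: posterior is Inv-Gamma(α + n/2, β + Σ(xᵢ−μ)²/2).
Σ(xᵢ−μ)² = (-0.53)² + (-0.37)² + (1.62)² + (-0.36)² + (-0.57)² + (-1.46)² + (1.59)² + (0.89)² + (0.15)² + (-0.56)² + (-0.24)² + (1.31)² = 11.0583.
Posterior: Inv-Gamma(7.3 + 12/2, 16.7 + 11.0583/2) = Inv-Gamma(13.30, 22.22915).
E[σ²|data] = β/(α−1) = 22.22915/12.30 = 1.8072.

1.8072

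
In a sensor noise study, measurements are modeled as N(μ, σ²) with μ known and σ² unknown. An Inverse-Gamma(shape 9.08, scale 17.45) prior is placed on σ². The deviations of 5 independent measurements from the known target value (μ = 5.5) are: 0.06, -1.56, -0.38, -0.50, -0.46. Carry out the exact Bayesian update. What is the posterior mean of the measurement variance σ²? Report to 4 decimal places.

With known mean μ and an Inverse-Gamma(α, β) prior on σ², the Normal likelihood is conjugate: posterior is Inv-Gamma(α + n/2, β + Σ(xᵢ−μ)²/2).
Σ(xᵢ−μ)² = (0.06)² + (-1.56)² + (-0.38)² + (-0.50)² + (-0.46)² = 3.0432.
Posterior: Inv-Gamma(9.08 + 5/2, 17.45 + 3.0432/2) = Inv-Gamma(11.58, 18.97160).
E[σ²|data] = β/(α−1) = 18.97160/10.58 = 1.7932.

1.7932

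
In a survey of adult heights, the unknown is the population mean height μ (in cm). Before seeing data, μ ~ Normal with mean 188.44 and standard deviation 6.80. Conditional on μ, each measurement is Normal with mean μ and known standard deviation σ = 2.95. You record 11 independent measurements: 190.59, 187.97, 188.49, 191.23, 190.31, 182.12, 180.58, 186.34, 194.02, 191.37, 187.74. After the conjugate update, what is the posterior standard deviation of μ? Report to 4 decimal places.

For Normal data with known variance σ², a Normal(μ₀, σ₀²) prior on μ is conjugate. Posterior precision = 1/σ₀² + n/σ²; posterior mean is the precision-weighted average of μ₀ and x̄.
σ₀² = 6.80² = 46.24, σ² = 2.95² = 8.7025; σ² + n·σ₀² = 8.7025 + 11·46.24 = 517.3425.
Posterior precision = 1/σ₀² + n/σ² = 1/46.24 + 11/8.7025 = (σ² + n·σ₀²)/(σ₀²σ²) = 517.3425/(46.24·8.7025); posterior variance σₙ² = σ₀²σ²/(σ² + n·σ₀²) = 46.24·8.7025/517.3425 = 0.777828.
Posterior SD = √σₙ² = √(46.24·8.7025/517.3425) = 0.8819.

0.8819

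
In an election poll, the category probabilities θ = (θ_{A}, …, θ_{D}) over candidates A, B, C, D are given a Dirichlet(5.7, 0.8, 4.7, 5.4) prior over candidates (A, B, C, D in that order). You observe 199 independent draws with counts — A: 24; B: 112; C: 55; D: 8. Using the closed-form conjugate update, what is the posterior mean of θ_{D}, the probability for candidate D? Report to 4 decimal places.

The Dirichlet prior is conjugate to the Multinomial likelihood: each posterior αⱼ = prior αⱼ + observed count nⱼ.
Posterior concentration: (29.7, 112.8, 59.7, 13.4), total = 215.6.
E[θ_{D}|data] = α_{D}/Σα = 13.4/215.6 = 0.0622.

0.0622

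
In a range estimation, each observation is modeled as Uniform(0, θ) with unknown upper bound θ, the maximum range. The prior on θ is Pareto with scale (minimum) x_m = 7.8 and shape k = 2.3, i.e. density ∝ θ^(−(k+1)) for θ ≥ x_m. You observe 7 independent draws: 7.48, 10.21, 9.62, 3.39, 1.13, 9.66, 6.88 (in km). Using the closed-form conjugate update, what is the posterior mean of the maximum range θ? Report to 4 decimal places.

A Pareto(scale x_m, shape k) prior on the upper bound θ of Uniform(0, θ) is conjugate: posterior is Pareto(max(x_m, max xᵢ), k + n).
Sample maximum = 10.21; prior scale x_m = 7.8 → posterior scale = max = 10.21.
Posterior shape = 2.3 + 7 = 9.3.
E[θ|data] = k·x_m/(k−1) = 9.3·10.21/8.3 = 11.4401.

11.4401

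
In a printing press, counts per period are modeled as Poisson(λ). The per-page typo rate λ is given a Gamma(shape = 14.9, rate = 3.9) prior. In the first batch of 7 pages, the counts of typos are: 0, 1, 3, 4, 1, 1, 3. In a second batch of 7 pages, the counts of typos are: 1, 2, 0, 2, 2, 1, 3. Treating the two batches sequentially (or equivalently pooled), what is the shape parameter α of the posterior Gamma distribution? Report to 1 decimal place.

With a Gamma(shape α, rate β) prior, the Poisson likelihood is conjugate: the posterior is Gamma(α + ΣXᵢ, β + n).
Batch 1: sum of counts S = 13 over n = 7 pages.
After batch 1: Gamma(α+S, β+n) = Gamma(14.9+13, 3.9+7) = Gamma(27.9, 10.9).
Batch 2: sum of counts S = 11 over n = 7 pages.
After batch 2: Gamma(α+S, β+n) = Gamma(27.9+11, 10.9+7) = Gamma(38.9, 17.9).
Posterior α = 38.9.

38.9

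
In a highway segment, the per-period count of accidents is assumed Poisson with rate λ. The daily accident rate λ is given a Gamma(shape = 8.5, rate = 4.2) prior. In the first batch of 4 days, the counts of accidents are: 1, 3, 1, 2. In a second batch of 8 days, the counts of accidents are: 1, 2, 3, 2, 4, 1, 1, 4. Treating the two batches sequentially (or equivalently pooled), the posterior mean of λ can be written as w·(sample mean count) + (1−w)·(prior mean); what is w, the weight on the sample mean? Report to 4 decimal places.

With a Gamma(shape α, rate β) prior, the Poisson likelihood is conjugate: the posterior is Gamma(α + ΣXᵢ, β + n).
Total number of days: n = 4 + 8 = 12.
Posterior mean = (α₀+S)/(β₀+n) = [n/(β₀+n)]·(S/n) + [β₀/(β₀+n)]·(α₀/β₀), so only n and β₀ enter the weight.
Weight on data w = n/(β₀+n) = 12/(4.2+12) = 12/16.2 = 0.7407.

0.7407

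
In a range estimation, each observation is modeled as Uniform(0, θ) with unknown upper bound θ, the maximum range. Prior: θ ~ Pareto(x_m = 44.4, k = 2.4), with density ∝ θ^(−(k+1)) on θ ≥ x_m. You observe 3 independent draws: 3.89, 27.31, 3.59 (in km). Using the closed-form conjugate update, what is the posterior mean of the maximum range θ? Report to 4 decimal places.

54.4909

A Pareto(scale x_m, shape k) prior on the upper bound θ of Uniform(0, θ) is conjugate: posterior is Pareto(max(x_m, max xᵢ), k + n).
Sample maximum = 27.31; prior scale x_m = 44.4 → posterior scale = max = 44.40.
Posterior shape = 2.4 + 3 = 5.4.
E[θ|data] = k·x_m/(k−1) = 5.4·44.40/4.4 = 54.4909.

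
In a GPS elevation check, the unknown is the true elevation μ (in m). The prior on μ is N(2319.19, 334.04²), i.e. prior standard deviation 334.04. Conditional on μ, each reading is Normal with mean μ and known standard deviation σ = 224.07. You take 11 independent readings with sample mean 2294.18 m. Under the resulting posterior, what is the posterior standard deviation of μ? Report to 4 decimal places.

For Normal data with known variance σ², a Normal(μ₀, σ₀²) prior on μ is conjugate. Posterior precision = 1/σ₀² + n/σ²; posterior mean is the precision-weighted average of μ₀ and x̄.
σ₀² = 334.04² = 111582.7216, σ² = 224.07² = 50207.3649; σ² + n·σ₀² = 50207.3649 + 11·111582.7216 = 1277617.3025.
Posterior precision = 1/σ₀² + n/σ² = 1/111582.7216 + 11/50207.3649 = (σ² + n·σ₀²)/(σ₀²σ²) = 1277617.3025/(111582.7216·50207.3649); posterior variance σₙ² = σ₀²σ²/(σ² + n·σ₀²) = 111582.7216·50207.3649/1277617.3025 = 4384.939378.
Posterior SD = √σₙ² = √(111582.7216·50207.3649/1277617.3025) = 66.2189.

66.2189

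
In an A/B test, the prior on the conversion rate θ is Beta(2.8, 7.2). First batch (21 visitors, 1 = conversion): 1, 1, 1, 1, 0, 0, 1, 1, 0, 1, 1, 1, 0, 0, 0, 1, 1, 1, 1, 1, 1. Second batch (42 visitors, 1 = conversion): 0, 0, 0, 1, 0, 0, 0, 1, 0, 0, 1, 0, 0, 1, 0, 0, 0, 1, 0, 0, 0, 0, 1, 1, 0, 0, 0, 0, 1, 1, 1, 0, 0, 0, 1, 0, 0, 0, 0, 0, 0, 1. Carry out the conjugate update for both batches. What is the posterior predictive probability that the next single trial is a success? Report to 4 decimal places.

The Beta prior is conjugate to a Binomial/Bernoulli likelihood; the update adds successes to α and failures to β.
After batch 1: Beta(2.8+15, 7.2+6) = Beta(17.8, 13.2).
After batch 2: Beta(17.8+12, 13.2+30) = Beta(29.8, 43.2).
For a single future Bernoulli trial, P(success | data) = α/(α+β) = 0.4082.

0.4082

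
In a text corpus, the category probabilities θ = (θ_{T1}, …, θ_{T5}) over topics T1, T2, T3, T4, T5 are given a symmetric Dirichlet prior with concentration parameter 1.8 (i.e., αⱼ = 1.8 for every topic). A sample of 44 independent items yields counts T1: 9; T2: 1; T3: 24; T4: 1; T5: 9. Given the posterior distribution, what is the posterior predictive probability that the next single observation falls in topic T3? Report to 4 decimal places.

The Dirichlet prior is conjugate to the Multinomial likelihood: each posterior αⱼ = prior αⱼ + observed count nⱼ.
Posterior concentration: (10.8, 2.8, 25.8, 2.8, 10.8), total = 53.0.
P(next = T3 | data) = α_{T3}/Σα = 0.4868.

0.4868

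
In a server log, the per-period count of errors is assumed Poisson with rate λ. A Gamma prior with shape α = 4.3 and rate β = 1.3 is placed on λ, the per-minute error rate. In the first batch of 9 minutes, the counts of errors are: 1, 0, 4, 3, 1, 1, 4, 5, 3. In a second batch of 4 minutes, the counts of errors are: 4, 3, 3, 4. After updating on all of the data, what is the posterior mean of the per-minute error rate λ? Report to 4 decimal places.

With a Gamma(shape α, rate β) prior, the Poisson likelihood is conjugate: the posterior is Gamma(α + ΣXᵢ, β + n).
Batch 1: sum of counts S = 22 over n = 9 minutes.
After batch 1: Gamma(α+S, β+n) = Gamma(4.3+22, 1.3+9) = Gamma(26.3, 10.3).
Batch 2: sum of counts S = 14 over n = 4 minutes.
After batch 2: Gamma(α+S, β+n) = Gamma(26.3+14, 10.3+4) = Gamma(40.3, 14.3).
Posterior mean = α/β = 40.3/14.3 = 2.8182.

2.8182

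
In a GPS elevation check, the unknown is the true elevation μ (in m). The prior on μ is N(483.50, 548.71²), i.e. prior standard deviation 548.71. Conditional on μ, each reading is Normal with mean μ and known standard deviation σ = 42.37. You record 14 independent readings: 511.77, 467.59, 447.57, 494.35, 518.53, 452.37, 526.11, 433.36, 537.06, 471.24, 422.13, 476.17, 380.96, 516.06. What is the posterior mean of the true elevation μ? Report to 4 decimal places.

475.3799

For Normal data with known variance σ², a Normal(μ₀, σ₀²) prior on μ is conjugate. Posterior precision = 1/σ₀² + n/σ²; posterior mean is the precision-weighted average of μ₀ and x̄.
Σxᵢ = 511.77 + 467.59 + 447.57 + 494.35 + 518.53 + 452.37 + 526.11 + 433.36 + 537.06 + 471.24 + 422.13 + 476.17 + 380.96 + 516.06 = 6655.27, so n·x̄ = 6655.27.
σ₀² = 548.71² = 301082.6641, σ² = 42.37² = 1795.2169; σ² + n·σ₀² = 1795.2169 + 14·301082.6641 = 4216952.5143.
Posterior mean = (μ₀/σ₀² + n·x̄/σ²)/(1/σ₀² + n/σ²) = (σ²·μ₀ + σ₀²·n·x̄)/(σ² + n·σ₀²) = (1795.2169·483.50 + 301082.6641·6655.27)/4216952.5143 = 2004654409.275957/4216952.5143 = 475.3799.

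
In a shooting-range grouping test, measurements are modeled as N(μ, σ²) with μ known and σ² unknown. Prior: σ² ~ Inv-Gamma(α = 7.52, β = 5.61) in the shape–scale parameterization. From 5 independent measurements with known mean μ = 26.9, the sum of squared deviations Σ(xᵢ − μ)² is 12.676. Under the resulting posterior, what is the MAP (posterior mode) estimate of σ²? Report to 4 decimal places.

With known mean μ and an Inverse-Gamma(α, β) prior on σ², the Normal likelihood is conjugate: posterior is Inv-Gamma(α + n/2, β + Σ(xᵢ−μ)²/2).
Posterior: Inv-Gamma(7.52 + 5/2, 5.61 + 12.676/2) = Inv-Gamma(10.02, 11.9480).
Mode = β/(α+1) = 11.9480/11.02 = 1.0842.

1.0842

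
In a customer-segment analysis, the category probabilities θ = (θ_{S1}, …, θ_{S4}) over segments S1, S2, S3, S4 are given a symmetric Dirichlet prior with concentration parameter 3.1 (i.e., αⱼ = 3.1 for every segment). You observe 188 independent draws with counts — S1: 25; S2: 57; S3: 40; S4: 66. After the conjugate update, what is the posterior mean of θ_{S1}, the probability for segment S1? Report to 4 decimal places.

The Dirichlet prior is conjugate to the Multinomial likelihood: each posterior αⱼ = prior αⱼ + observed count nⱼ.
Posterior concentration: (28.1, 60.1, 43.1, 69.1), total = 200.4.
E[θ_{S1}|data] = α_{S1}/Σα = 28.1/200.4 = 0.1402.

0.1402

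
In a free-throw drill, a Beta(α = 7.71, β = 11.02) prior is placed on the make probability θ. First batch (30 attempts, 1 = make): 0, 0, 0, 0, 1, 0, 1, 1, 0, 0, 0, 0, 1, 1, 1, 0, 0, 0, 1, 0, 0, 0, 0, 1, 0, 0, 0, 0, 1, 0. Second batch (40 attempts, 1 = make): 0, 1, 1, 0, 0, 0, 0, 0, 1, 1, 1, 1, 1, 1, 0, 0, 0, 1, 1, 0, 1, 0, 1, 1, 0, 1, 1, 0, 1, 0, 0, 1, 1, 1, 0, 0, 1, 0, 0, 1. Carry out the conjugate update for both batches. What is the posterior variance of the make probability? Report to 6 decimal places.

0.002723

The Beta prior is conjugate to a Binomial/Bernoulli likelihood; the update adds successes to α and failures to β.
After batch 1: Beta(7.71+9, 11.02+21) = Beta(16.71, 32.02).
After batch 2: Beta(16.71+21, 32.02+19) = Beta(37.71, 51.02).
Var = αβ/((α+β)²(α+β+1)) = 37.71·51.02/(88.73²·89.73) = 0.002723.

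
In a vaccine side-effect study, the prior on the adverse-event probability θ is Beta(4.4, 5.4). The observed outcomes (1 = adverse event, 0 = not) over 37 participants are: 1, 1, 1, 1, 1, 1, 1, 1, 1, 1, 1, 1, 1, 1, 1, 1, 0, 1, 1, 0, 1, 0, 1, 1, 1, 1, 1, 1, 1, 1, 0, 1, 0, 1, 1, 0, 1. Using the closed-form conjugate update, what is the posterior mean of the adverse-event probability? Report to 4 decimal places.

The Beta prior is conjugate to a Binomial/Bernoulli likelihood; the update adds successes to α and failures to β.
Posterior: Beta(α+k, β+n−k) = Beta(4.4+31, 5.4+6) = Beta(35.4, 11.4).
Posterior mean = α/(α+β) = 35.4/46.8 = 0.7564.

0.7564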